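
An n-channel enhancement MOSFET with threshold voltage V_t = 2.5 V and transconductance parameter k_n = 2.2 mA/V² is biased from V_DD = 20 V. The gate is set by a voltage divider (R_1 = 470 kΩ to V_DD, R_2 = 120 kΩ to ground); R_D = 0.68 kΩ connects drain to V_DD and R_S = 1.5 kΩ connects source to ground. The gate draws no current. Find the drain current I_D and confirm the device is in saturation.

V_G = V_DD·R_2/(R_1+R_2) = 20×120/590 = 4.07 V.
Assume saturation: I_D = (k_n/2)(V_GS − V_t)² with V_GS = V_G − I_D·R_S = 4.07 − 1.5·I_D.
Substituting gives 2.48·I_D² − 6.17·I_D + 2.7 = 0, with roots I_D = 0.567 or 1.93 mA.
The root I_D = 1.93 mA gives V_GS = 1.18 V ≤ V_t, so take I_D = 0.567 mA.
Then V_GS = 3.22 V and V_DS = V_DD − I_D(R_D+R_S) = 20 − 0.567×2.18 = 18.8 V.
Saturation requires V_DS ≥ V_GS − V_t = 0.718 V; 18.8 ≥ 0.718 ✓.

I_D ≈ 0.57 mA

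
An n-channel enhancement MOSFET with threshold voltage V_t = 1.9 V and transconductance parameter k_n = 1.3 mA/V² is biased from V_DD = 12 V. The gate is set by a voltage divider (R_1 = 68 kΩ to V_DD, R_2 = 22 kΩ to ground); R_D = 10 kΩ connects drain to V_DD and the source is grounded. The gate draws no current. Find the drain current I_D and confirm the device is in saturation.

I_D ≈ 0.69 mA

V_G = V_DD·R_2/(R_1+R_2) = 12×22/90 = 2.93 V. With the source grounded, V_GS = V_G = 2.93 V.
Assume saturation: I_D = (k_n/2)(V_GS − V_t)² = (1.3/2)×(2.93 − 1.9)² = 0.65×1.03² = 0.694 mA.
V_DS = V_DD − I_D·R_D = 12 − 0.694×10 = 5.06 V.
Saturation requires V_DS ≥ V_GS − V_t = 1.03 V; 5.06 ≥ 1.03 ✓.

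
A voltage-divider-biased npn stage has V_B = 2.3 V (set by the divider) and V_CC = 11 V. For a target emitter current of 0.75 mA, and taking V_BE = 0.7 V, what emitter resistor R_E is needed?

V_E = V_B − V_BE = 2.3 − 0.7 = 1.6 V.
R_E = V_E / I_E = 1.6 / 0.75 = 2.13 kΩ.

R_E ≈ 2.1 kΩ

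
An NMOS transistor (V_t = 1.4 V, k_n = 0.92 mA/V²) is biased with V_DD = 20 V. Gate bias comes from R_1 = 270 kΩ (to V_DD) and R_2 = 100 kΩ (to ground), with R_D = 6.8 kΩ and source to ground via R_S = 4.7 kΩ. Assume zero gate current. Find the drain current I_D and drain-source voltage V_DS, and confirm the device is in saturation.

I_D ≈ 0.61 mA, V_DS ≈ 13 V

V_G = V_DD·R_2/(R_1+R_2) = 20×100/370 = 5.41 V.
Assume saturation: I_D = (k_n/2)(V_GS − V_t)² with V_GS = V_G − I_D·R_S = 5.41 − 4.7·I_D.
Substituting gives 10.2·I_D² − 18.3·I_D + 7.38 = 0, with roots I_D = 0.608 or 1.2 mA.
The root I_D = 1.2 mA gives V_GS = -0.212 V ≤ V_t, so take I_D = 0.608 mA.
Then V_GS = 2.55 V and V_DS = V_DD − I_D(R_D+R_S) = 20 − 0.608×11.5 = 13 V.
Saturation requires V_DS ≥ V_GS − V_t = 1.15 V; 13 ≥ 1.15 ✓.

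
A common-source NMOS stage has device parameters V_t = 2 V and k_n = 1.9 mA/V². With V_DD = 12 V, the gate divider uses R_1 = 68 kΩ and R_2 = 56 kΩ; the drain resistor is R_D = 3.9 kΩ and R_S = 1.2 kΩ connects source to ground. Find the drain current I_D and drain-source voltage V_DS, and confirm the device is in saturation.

V_G = V_DD·R_2/(R_1+R_2) = 12×56/124 = 5.42 V.
Assume saturation: I_D = (k_n/2)(V_GS − V_t)² with V_GS = V_G − I_D·R_S = 5.42 − 1.2·I_D.
Substituting gives 1.37·I_D² − 8.8·I_D + 11.1 = 0, with roots I_D = 1.73 or 4.7 mA.
The root I_D = 4.7 mA gives V_GS = -0.225 V ≤ V_t, so take I_D = 1.73 mA.
Then V_GS = 3.35 V and V_DS = V_DD − I_D(R_D+R_S) = 12 − 1.73×5.1 = 3.2 V.
Saturation requires V_DS ≥ V_GS − V_t = 1.35 V; 3.2 ≥ 1.35 ✓.

I_D ≈ 1.7 mA, V_DS ≈ 3.2 V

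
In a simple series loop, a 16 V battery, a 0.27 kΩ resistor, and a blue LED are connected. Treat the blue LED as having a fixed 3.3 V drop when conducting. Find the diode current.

I ≈ 47 mA

KVL around the loop: 16 = V_D + I·R = 3.3 + I × 0.27 kΩ.
So I = (16 − 3.3) / 0.27 kΩ = 12.7 / 0.27 = 47 mA.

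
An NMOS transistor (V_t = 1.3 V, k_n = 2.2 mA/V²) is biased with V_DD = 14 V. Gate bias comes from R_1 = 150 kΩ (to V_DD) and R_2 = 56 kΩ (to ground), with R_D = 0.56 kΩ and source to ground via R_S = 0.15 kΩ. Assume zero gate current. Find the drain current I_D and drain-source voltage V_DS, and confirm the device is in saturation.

V_G = V_DD·R_2/(R_1+R_2) = 14×56/206 = 3.81 V.
Assume saturation: I_D = (k_n/2)(V_GS − V_t)² with V_GS = V_G − I_D·R_S = 3.81 − 0.15·I_D.
Substituting gives 0.0248·I_D² − 1.83·I_D + 6.91 = 0, with roots I_D = 4 or 69.8 mA.
The root I_D = 69.8 mA gives V_GS = -6.67 V ≤ V_t, so take I_D = 4 mA.
Then V_GS = 3.21 V and V_DS = V_DD − I_D(R_D+R_S) = 14 − 4×0.71 = 11.2 V.
Saturation requires V_DS ≥ V_GS − V_t = 1.91 V; 11.2 ≥ 1.91 ✓.

I_D ≈ 4 mA, V_DS ≈ 11 V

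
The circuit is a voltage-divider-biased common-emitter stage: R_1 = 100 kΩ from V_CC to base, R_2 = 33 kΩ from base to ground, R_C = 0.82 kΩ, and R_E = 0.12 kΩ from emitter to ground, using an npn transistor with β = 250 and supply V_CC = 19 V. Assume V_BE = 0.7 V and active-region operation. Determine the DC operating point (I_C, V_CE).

Thevenize the base divider: V_Th = V_CC·R_2/(R_1+R_2) = 19×33/133 = 4.71 V, R_Th = R_1‖R_2 = 24.8 kΩ.
Base-emitter loop: V_Th = I_B·R_Th + V_BE + (β+1)I_B·R_E, so I_B = (4.71 − 0.7) / (24.8 + 251×0.12) = 0.0731 mA.
I_C = β·I_B = 250×0.0731 = 18.3 mA, and I_E = (β+1)I_B = 18.3 mA.
V_CE = V_CC − I_C·R_C − I_E·R_E = 19 − 18.3×0.82 − 18.3×0.12 = 1.82 V.
V_CE = 1.82 V > 0.2 V confirms active-region operation.

I_C ≈ 18 mA, V_CE ≈ 1.8 V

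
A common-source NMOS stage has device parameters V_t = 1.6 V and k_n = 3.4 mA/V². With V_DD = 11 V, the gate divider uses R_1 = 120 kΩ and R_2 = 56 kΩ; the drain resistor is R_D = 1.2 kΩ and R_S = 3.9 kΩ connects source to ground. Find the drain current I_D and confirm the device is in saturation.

I_D ≈ 0.37 mA

V_G = V_DD·R_2/(R_1+R_2) = 11×56/176 = 3.5 V.
Assume saturation: I_D = (k_n/2)(V_GS − V_t)² with V_GS = V_G − I_D·R_S = 3.5 − 3.9·I_D.
Substituting gives 25.9·I_D² − 26.2·I_D + 6.14 = 0, with roots I_D = 0.368 or 0.645 mA.
The root I_D = 0.645 mA gives V_GS = 0.984 V ≤ V_t, so take I_D = 0.368 mA.
Then V_GS = 2.07 V and V_DS = V_DD − I_D(R_D+R_S) = 11 − 0.368×5.1 = 9.12 V.
Saturation requires V_DS ≥ V_GS − V_t = 0.465 V; 9.12 ≥ 0.465 ✓.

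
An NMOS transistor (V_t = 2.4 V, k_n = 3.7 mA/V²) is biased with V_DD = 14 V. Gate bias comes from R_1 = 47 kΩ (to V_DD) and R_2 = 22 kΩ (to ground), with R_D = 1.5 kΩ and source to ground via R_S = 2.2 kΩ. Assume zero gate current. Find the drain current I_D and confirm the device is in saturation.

V_G = V_DD·R_2/(R_1+R_2) = 14×22/69 = 4.46 V.
Assume saturation: I_D = (k_n/2)(V_GS − V_t)² with V_GS = V_G − I_D·R_S = 4.46 − 2.2·I_D.
Substituting gives 8.95·I_D² − 17.8·I_D + 7.88 = 0, with roots I_D = 0.665 or 1.32 mA.
The root I_D = 1.32 mA gives V_GS = 1.55 V ≤ V_t, so take I_D = 0.665 mA.
Then V_GS = 3 V and V_DS = V_DD − I_D(R_D+R_S) = 14 − 0.665×3.7 = 11.5 V.
Saturation requires V_DS ≥ V_GS − V_t = 0.6 V; 11.5 ≥ 0.6 ✓.

I_D ≈ 0.67 mA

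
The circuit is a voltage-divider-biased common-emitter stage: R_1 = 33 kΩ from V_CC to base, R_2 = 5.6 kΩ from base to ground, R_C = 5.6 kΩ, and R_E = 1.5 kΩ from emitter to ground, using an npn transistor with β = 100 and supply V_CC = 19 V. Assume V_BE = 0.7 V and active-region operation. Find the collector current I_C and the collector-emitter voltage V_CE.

I_C ≈ 1.3 mA, V_CE ≈ 9.6 V

Thevenize the base divider: V_Th = V_CC·R_2/(R_1+R_2) = 19×5.6/38.6 = 2.76 V, R_Th = R_1‖R_2 = 4.79 kΩ.
Base-emitter loop: V_Th = I_B·R_Th + V_BE + (β+1)I_B·R_E, so I_B = (2.76 − 0.7) / (4.79 + 101×1.5) = 0.0132 mA.
I_C = β·I_B = 100×0.0132 = 1.32 mA, and I_E = (β+1)I_B = 1.33 mA.
V_CE = V_CC − I_C·R_C − I_E·R_E = 19 − 1.32×5.6 − 1.33×1.5 = 9.64 V.
V_CE = 9.64 V > 0.2 V confirms active-region operation.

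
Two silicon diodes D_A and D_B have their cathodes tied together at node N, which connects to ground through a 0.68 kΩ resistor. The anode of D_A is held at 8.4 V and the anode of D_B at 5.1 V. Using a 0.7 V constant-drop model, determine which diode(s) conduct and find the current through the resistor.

Only D_A conducts; I_R ≈ 11 mA

Assume both conduct. Then node N would need to be at both 8.4−0.7 = 7.7 V and 5.1−0.7 = 4.4 V, which is impossible.
Assume only D_A conducts: V_N = 8.4 − 0.7 = 7.7 V, so I_R = 7.7/0.68 = 11.3 mA.
Check D_B: its anode-to-cathode voltage is 5.1 − 7.7 = -2.6 V < 0.7 V, so it is off. The assumption is consistent.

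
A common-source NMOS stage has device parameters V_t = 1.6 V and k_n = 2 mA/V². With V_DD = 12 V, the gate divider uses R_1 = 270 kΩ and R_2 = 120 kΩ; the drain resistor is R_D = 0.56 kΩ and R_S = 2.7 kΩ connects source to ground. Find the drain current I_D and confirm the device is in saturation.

V_G = V_DD·R_2/(R_1+R_2) = 12×120/390 = 3.69 V.
Assume saturation: I_D = (k_n/2)(V_GS − V_t)² with V_GS = V_G − I_D·R_S = 3.69 − 2.7·I_D.
Substituting gives 7.29·I_D² − 12.3·I_D + 4.38 = 0, with roots I_D = 0.51 or 1.18 mA.
The root I_D = 1.18 mA gives V_GS = 0.515 V ≤ V_t, so take I_D = 0.51 mA.
Then V_GS = 2.31 V and V_DS = V_DD − I_D(R_D+R_S) = 12 − 0.51×3.26 = 10.3 V.
Saturation requires V_DS ≥ V_GS − V_t = 0.714 V; 10.3 ≥ 0.714 ✓.

I_D ≈ 0.51 mA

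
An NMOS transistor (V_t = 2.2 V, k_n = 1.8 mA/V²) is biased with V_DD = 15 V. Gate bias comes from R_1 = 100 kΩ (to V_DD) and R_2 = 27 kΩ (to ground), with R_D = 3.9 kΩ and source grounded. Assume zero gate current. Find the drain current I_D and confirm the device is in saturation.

V_G = V_DD·R_2/(R_1+R_2) = 15×27/127 = 3.19 V. With the source grounded, V_GS = V_G = 3.19 V.
Assume saturation: I_D = (k_n/2)(V_GS − V_t)² = (1.8/2)×(3.19 − 2.2)² = 0.9×0.989² = 0.88 mA.
V_DS = V_DD − I_D·R_D = 15 − 0.88×3.9 = 11.6 V.
Saturation requires V_DS ≥ V_GS − V_t = 0.989 V; 11.6 ≥ 0.989 ✓.

I_D ≈ 0.88 mA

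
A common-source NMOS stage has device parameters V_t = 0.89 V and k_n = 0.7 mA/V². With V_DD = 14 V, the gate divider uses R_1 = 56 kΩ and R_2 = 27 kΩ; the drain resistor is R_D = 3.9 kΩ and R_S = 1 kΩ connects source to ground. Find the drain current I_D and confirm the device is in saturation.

I_D ≈ 1.6 mA

V_G = V_DD·R_2/(R_1+R_2) = 14×27/83 = 4.55 V.
Assume saturation: I_D = (k_n/2)(V_GS − V_t)² with V_GS = V_G − I_D·R_S = 4.55 − 1·I_D.
Substituting gives 0.35·I_D² − 3.56·I_D + 4.7 = 0, with roots I_D = 1.56 or 8.63 mA.
The root I_D = 8.63 mA gives V_GS = -4.08 V ≤ V_t, so take I_D = 1.56 mA.
Then V_GS = 3 V and V_DS = V_DD − I_D(R_D+R_S) = 14 − 1.56×4.9 = 6.38 V.
Saturation requires V_DS ≥ V_GS − V_t = 2.11 V; 6.38 ≥ 2.11 ✓.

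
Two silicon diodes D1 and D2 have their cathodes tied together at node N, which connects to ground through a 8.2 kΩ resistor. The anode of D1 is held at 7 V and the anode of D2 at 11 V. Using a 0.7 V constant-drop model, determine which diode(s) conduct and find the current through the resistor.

Assume both conduct. Then node N would need to be at both 7−0.7 = 6.3 V and 11−0.7 = 10.3 V, which is impossible.
Assume only D2 conducts: V_N = 11 − 0.7 = 10.3 V, so I_R = 10.3/8.2 = 1.26 mA.
Check D1: its anode-to-cathode voltage is 7 − 10.3 = -3.3 V < 0.7 V, so it is off. The assumption is consistent.

Only D2 conducts; I_R ≈ 1.3 mA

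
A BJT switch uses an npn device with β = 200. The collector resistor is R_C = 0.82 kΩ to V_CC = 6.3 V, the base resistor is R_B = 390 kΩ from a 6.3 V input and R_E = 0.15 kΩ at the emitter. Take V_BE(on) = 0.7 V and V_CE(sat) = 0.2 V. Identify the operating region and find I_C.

active; I_C ≈ 2.7 mA

Assume active. Base-emitter loop: I_B = (V_BB − V_BE)/(R_B + (β+1)R_E) = (6.3 − 0.7)/(390 + 201×0.15) = 0.0133 mA.
I_C = β·I_B = 200×0.0133 = 2.67 mA.
V_CE = V_CC − I_C·R_C − I_E·R_E = 6.3 − 2.67×0.82 − 2.68×0.15 = 3.71 V > V_CE(sat), so the active-region assumption holds.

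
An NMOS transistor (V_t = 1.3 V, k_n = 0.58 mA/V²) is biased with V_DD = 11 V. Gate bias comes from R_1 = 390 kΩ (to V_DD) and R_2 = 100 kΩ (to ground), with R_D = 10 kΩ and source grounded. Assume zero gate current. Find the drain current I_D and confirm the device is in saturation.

V_G = V_DD·R_2/(R_1+R_2) = 11×100/490 = 2.24 V. With the source grounded, V_GS = V_G = 2.24 V.
Assume saturation: I_D = (k_n/2)(V_GS − V_t)² = (0.58/2)×(2.24 − 1.3)² = 0.29×0.945² = 0.259 mA.
V_DS = V_DD − I_D·R_D = 11 − 0.259×10 = 8.41 V.
Saturation requires V_DS ≥ V_GS − V_t = 0.945 V; 8.41 ≥ 0.945 ✓.

I_D ≈ 0.26 mA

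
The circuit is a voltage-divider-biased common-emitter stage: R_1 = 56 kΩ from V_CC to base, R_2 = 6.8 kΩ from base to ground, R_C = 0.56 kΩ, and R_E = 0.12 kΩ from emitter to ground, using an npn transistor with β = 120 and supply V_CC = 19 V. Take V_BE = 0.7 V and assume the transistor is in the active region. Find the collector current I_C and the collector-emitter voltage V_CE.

Thevenize the base divider: V_Th = V_CC·R_2/(R_1+R_2) = 19×6.8/62.8 = 2.06 V, R_Th = R_1‖R_2 = 6.06 kΩ.
Base-emitter loop: V_Th = I_B·R_Th + V_BE + (β+1)I_B·R_E, so I_B = (2.06 − 0.7) / (6.06 + 121×0.12) = 0.0659 mA.
I_C = β·I_B = 120×0.0659 = 7.91 mA, and I_E = (β+1)I_B = 7.98 mA.
V_CE = V_CC − I_C·R_C − I_E·R_E = 19 − 7.91×0.56 − 7.98×0.12 = 13.6 V.
V_CE = 13.6 V > 0.2 V confirms active-region operation.

I_C ≈ 7.9 mA, V_CE ≈ 14 V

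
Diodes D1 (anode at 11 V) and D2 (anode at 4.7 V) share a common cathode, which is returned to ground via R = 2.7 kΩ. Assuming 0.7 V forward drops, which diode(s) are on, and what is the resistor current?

Only D1 conducts; I_R ≈ 3.8 mA

Assume both conduct. Then node N would need to be at both 11−0.7 = 10.3 V and 4.7−0.7 = 4 V, which is impossible.
Assume only D1 conducts: V_N = 11 − 0.7 = 10.3 V, so I_R = 10.3/2.7 = 3.81 mA.
Check D2: its anode-to-cathode voltage is 4.7 − 10.3 = -5.6 V < 0.7 V, so it is off. The assumption is consistent.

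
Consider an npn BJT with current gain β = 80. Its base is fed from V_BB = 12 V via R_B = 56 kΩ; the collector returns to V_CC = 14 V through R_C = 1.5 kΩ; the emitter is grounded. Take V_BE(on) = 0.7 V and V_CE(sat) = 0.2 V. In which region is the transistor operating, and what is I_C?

saturation; I_C ≈ 9.2 mA

Assume active: I_B = (12 − 0.7)/56 = 0.202 mA, giving I_C = β·I_B = 16.1 mA.
But then V_CE = 14 − 16.1×1.5 = -10.2 V < V_CE(sat) = 0.2 V — impossible in the active region.
So the transistor is saturated. With V_CE = 0.2 V, I_C = (V_CC − 0.2)/R_C = 13.8/1.5 = 9.2 mA.
Check: β·I_B = 16.1 mA > I_C = 9.2 mA, confirming saturation.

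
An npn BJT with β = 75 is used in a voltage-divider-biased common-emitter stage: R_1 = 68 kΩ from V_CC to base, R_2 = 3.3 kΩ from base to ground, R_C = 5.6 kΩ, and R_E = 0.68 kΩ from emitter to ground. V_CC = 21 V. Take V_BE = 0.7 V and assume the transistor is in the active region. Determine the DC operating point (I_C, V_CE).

Thevenize the base divider: V_Th = V_CC·R_2/(R_1+R_2) = 21×3.3/71.3 = 0.972 V, R_Th = R_1‖R_2 = 3.15 kΩ.
Base-emitter loop: V_Th = I_B·R_Th + V_BE + (β+1)I_B·R_E, so I_B = (0.972 − 0.7) / (3.15 + 76×0.68) = 0.00496 mA.
I_C = β·I_B = 75×0.00496 = 0.372 mA, and I_E = (β+1)I_B = 0.377 mA.
V_CE = V_CC − I_C·R_C − I_E·R_E = 21 − 0.372×5.6 − 0.377×0.68 = 18.7 V.
V_CE = 18.7 V > 0.2 V confirms active-region operation.

I_C ≈ 0.37 mA, V_CE ≈ 19 V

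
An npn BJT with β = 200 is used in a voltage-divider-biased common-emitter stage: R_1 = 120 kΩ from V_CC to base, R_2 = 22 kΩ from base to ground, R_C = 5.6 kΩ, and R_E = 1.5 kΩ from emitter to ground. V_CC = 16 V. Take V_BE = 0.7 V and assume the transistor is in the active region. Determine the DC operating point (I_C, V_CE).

Thevenize the base divider: V_Th = V_CC·R_2/(R_1+R_2) = 16×22/142 = 2.48 V, R_Th = R_1‖R_2 = 18.6 kΩ.
Base-emitter loop: V_Th = I_B·R_Th + V_BE + (β+1)I_B·R_E, so I_B = (2.48 − 0.7) / (18.6 + 201×1.5) = 0.00556 mA.
I_C = β·I_B = 200×0.00556 = 1.11 mA, and I_E = (β+1)I_B = 1.12 mA.
V_CE = V_CC − I_C·R_C − I_E·R_E = 16 − 1.11×5.6 − 1.12×1.5 = 8.1 V.
V_CE = 8.1 V > 0.2 V confirms active-region operation.

I_C ≈ 1.1 mA, V_CE ≈ 8.1 V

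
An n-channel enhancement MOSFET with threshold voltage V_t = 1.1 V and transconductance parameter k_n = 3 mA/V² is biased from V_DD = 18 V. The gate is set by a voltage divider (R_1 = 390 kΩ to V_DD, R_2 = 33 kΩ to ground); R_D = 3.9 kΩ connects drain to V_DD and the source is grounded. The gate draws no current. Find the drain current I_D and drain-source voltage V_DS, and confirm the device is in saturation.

V_G = V_DD·R_2/(R_1+R_2) = 18×33/423 = 1.4 V. With the source grounded, V_GS = V_G = 1.4 V.
Assume saturation: I_D = (k_n/2)(V_GS − V_t)² = (3/2)×(1.4 − 1.1)² = 1.5×0.304² = 0.139 mA.
V_DS = V_DD − I_D·R_D = 18 − 0.139×3.9 = 17.5 V.
Saturation requires V_DS ≥ V_GS − V_t = 0.304 V; 17.5 ≥ 0.304 ✓.

I_D ≈ 0.14 mA, V_DS ≈ 17 V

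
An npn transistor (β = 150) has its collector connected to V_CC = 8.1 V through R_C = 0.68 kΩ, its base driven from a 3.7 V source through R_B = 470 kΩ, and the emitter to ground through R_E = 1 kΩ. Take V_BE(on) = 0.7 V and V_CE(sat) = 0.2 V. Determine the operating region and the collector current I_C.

Assume active. Base-emitter loop: I_B = (V_BB − V_BE)/(R_B + (β+1)R_E) = (3.7 − 0.7)/(470 + 151×1) = 0.00483 mA.
I_C = β·I_B = 150×0.00483 = 0.725 mA.
V_CE = V_CC − I_C·R_C − I_E·R_E = 8.1 − 0.725×0.68 − 0.729×1 = 6.88 V > V_CE(sat), so the active-region assumption holds.

active; I_C ≈ 0.72 mA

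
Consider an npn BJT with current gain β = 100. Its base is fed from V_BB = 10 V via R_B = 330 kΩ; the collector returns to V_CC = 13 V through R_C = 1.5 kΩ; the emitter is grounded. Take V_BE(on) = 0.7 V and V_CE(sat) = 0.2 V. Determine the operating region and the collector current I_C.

active; I_C ≈ 2.8 mA

Assume active. Base-emitter loop: I_B = (V_BB − V_BE)/R_B = (10 − 0.7)/330 = 0.0282 mA.
I_C = β·I_B = 100×0.0282 = 2.82 mA.
V_CE = V_CC − I_C·R_C = 13 − 2.82×1.5 = 8.77 V > V_CE(sat), so the active-region assumption holds.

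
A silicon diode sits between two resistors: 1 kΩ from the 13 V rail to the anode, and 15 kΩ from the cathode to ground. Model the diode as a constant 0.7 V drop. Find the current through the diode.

The two resistors are in series with the diode, so KVL gives 13 = I·1 + 0.7 + I·15.
I = (13 − 0.7) / (1 + 15) kΩ = 12.3 / 16 = 0.769 mA.

I ≈ 0.77 mA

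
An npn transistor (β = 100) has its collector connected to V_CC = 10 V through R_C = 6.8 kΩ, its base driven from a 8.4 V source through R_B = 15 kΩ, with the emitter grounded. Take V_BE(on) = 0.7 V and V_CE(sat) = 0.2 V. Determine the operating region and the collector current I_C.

saturation; I_C ≈ 1.4 mA

Assume active: I_B = (8.4 − 0.7)/15 = 0.513 mA, giving I_C = β·I_B = 51.3 mA.
But then V_CE = 10 − 51.3×6.8 = -339 V < V_CE(sat) = 0.2 V — impossible in the active region.
So the transistor is saturated. With V_CE = 0.2 V, I_C = (V_CC − 0.2)/R_C = 9.8/6.8 = 1.44 mA.
Check: β·I_B = 51.3 mA > I_C = 1.44 mA, confirming saturation.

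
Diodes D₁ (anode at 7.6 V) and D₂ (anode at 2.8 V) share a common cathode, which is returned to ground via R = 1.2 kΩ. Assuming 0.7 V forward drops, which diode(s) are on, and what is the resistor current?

Only D₁ conducts; I_R ≈ 5.8 mA

Assume both conduct. Then node N would need to be at both 7.6−0.7 = 6.9 V and 2.8−0.7 = 2.1 V, which is impossible.
Assume only D₁ conducts: V_N = 7.6 − 0.7 = 6.9 V, so I_R = 6.9/1.2 = 5.75 mA.
Check D₂: its anode-to-cathode voltage is 2.8 − 6.9 = -4.1 V < 0.7 V, so it is off. The assumption is consistent.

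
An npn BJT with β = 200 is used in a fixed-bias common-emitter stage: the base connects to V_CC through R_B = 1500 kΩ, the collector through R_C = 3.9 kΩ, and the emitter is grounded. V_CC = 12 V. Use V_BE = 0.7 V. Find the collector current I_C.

I_C ≈ 1.5 mA

Base loop: V_CC = I_B·R_B + V_BE, so I_B = (12 − 0.7)/1500 kΩ = 0.00753 mA.
In the active region I_C = β·I_B = 200 × 0.00753 = 1.51 mA.
Collector loop: V_CE = V_CC − I_C·R_C = 12 − 1.51×3.9 = 6.12 V.
Since V_CE = 6.12 V > V_CE(sat) ≈ 0.2 V, the transistor is in the active region as assumed.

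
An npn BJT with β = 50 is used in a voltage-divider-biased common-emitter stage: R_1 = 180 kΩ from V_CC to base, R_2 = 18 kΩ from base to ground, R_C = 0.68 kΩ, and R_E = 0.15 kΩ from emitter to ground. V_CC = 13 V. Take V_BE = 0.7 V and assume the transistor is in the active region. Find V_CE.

V_CE ≈ 12 V

Thevenize the base divider: V_Th = V_CC·R_2/(R_1+R_2) = 13×18/198 = 1.18 V, R_Th = R_1‖R_2 = 16.4 kΩ.
Base-emitter loop: V_Th = I_B·R_Th + V_BE + (β+1)I_B·R_E, so I_B = (1.18 − 0.7) / (16.4 + 51×0.15) = 0.0201 mA.
I_C = β·I_B = 50×0.0201 = 1 mA, and I_E = (β+1)I_B = 1.02 mA.
V_CE = V_CC − I_C·R_C − I_E·R_E = 13 − 1×0.68 − 1.02×0.15 = 12.2 V.
V_CE = 12.2 V > 0.2 V confirms active-region operation.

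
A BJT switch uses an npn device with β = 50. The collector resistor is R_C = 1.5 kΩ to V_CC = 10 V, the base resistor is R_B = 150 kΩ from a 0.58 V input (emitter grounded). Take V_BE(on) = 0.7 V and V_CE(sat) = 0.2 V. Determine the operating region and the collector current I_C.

V_BB = 0.58 V ≤ V_BE(on) = 0.7 V, so the base-emitter junction is not forward biased.
The transistor is in cutoff: I_B = I_C = 0.

cutoff; I_C ≈ 0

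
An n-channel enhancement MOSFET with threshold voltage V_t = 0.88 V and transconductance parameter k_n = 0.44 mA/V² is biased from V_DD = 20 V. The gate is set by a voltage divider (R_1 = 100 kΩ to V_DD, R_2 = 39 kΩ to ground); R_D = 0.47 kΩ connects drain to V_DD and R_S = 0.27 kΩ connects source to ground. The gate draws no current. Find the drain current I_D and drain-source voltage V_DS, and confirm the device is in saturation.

I_D ≈ 3.3 mA, V_DS ≈ 18 V

V_G = V_DD·R_2/(R_1+R_2) = 20×39/139 = 5.61 V.
Assume saturation: I_D = (k_n/2)(V_GS − V_t)² with V_GS = V_G − I_D·R_S = 5.61 − 0.27·I_D.
Substituting gives 0.016·I_D² − 1.56·I_D + 4.93 = 0, with roots I_D = 3.26 or 94.1 mA.
The root I_D = 94.1 mA gives V_GS = -19.8 V ≤ V_t, so take I_D = 3.26 mA.
Then V_GS = 4.73 V and V_DS = V_DD − I_D(R_D+R_S) = 20 − 3.26×0.74 = 17.6 V.
Saturation requires V_DS ≥ V_GS − V_t = 3.85 V; 17.6 ≥ 3.85 ✓.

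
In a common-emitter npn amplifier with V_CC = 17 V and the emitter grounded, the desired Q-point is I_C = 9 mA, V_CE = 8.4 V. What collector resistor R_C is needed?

R_C ≈ 0.96 kΩ

Collector loop: V_CC = I_C·R_C + V_CE.
R_C = (V_CC − V_CE)/I_C = (17 − 8.4)/9 = 0.956 kΩ.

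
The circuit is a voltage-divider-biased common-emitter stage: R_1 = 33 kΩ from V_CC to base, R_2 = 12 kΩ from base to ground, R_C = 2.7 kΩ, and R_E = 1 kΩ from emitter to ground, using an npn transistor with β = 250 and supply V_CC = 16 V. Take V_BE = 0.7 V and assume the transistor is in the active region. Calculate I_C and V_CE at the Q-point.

Thevenize the base divider: V_Th = V_CC·R_2/(R_1+R_2) = 16×12/45 = 4.27 V, R_Th = R_1‖R_2 = 8.8 kΩ.
Base-emitter loop: V_Th = I_B·R_Th + V_BE + (β+1)I_B·R_E, so I_B = (4.27 − 0.7) / (8.8 + 251×1) = 0.0137 mA.
I_C = β·I_B = 250×0.0137 = 3.43 mA, and I_E = (β+1)I_B = 3.45 mA.
V_CE = V_CC − I_C·R_C − I_E·R_E = 16 − 3.43×2.7 − 3.45×1 = 3.29 V.
V_CE = 3.29 V > 0.2 V confirms active-region operation.

I_C ≈ 3.4 mA, V_CE ≈ 3.3 V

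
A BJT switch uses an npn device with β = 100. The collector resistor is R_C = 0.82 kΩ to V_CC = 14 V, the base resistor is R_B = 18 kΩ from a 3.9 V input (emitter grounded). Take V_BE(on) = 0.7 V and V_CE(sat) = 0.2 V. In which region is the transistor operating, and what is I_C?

saturation; I_C ≈ 17 mA

Assume active: I_B = (3.9 − 0.7)/18 = 0.178 mA, giving I_C = β·I_B = 17.8 mA.
But then V_CE = 14 − 17.8×0.82 = -0.578 V < V_CE(sat) = 0.2 V — impossible in the active region.
So the transistor is saturated. With V_CE = 0.2 V, I_C = (V_CC − 0.2)/R_C = 13.8/0.82 = 16.8 mA.
Check: β·I_B = 17.8 mA > I_C = 16.8 mA, confirming saturation.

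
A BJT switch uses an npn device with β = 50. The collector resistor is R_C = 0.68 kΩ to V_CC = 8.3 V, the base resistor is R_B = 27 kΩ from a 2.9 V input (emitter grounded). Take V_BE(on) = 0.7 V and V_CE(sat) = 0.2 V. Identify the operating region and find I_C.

active; I_C ≈ 4.1 mA

Assume active. Base-emitter loop: I_B = (V_BB − V_BE)/R_B = (2.9 − 0.7)/27 = 0.0815 mA.
I_C = β·I_B = 50×0.0815 = 4.07 mA.
V_CE = V_CC − I_C·R_C = 8.3 − 4.07×0.68 = 5.53 V > V_CE(sat), so the active-region assumption holds.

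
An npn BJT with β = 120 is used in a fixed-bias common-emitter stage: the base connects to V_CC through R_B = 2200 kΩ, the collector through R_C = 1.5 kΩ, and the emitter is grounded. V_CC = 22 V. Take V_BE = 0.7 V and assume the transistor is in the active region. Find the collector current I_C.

Base loop: V_CC = I_B·R_B + V_BE, so I_B = (22 − 0.7)/2200 kΩ = 0.00968 mA.
In the active region I_C = β·I_B = 120 × 0.00968 = 1.16 mA.
Collector loop: V_CE = V_CC − I_C·R_C = 22 − 1.16×1.5 = 20.3 V.
Since V_CE = 20.3 V > V_CE(sat) ≈ 0.2 V, the transistor is in the active region as assumed.

I_C ≈ 1.2 mA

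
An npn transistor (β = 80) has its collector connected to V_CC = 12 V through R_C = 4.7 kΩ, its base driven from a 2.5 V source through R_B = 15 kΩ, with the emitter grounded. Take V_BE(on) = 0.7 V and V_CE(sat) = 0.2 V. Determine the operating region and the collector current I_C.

saturation; I_C ≈ 2.5 mA

Assume active: I_B = (2.5 − 0.7)/15 = 0.12 mA, giving I_C = β·I_B = 9.6 mA.
But then V_CE = 12 − 9.6×4.7 = -33.1 V < V_CE(sat) = 0.2 V — impossible in the active region.
So the transistor is saturated. With V_CE = 0.2 V, I_C = (V_CC − 0.2)/R_C = 11.8/4.7 = 2.51 mA.
Check: β·I_B = 9.6 mA > I_C = 2.51 mA, confirming saturation.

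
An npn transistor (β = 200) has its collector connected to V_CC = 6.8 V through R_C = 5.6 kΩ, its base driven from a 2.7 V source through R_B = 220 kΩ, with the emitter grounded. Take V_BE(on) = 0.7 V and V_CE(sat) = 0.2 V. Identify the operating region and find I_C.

Assume active: I_B = (2.7 − 0.7)/220 = 0.00909 mA, giving I_C = β·I_B = 1.82 mA.
But then V_CE = 6.8 − 1.82×5.6 = -3.38 V < V_CE(sat) = 0.2 V — impossible in the active region.
So the transistor is saturated. With V_CE = 0.2 V, I_C = (V_CC − 0.2)/R_C = 6.6/5.6 = 1.18 mA.
Check: β·I_B = 1.82 mA > I_C = 1.18 mA, confirming saturation.

saturation; I_C ≈ 1.2 mA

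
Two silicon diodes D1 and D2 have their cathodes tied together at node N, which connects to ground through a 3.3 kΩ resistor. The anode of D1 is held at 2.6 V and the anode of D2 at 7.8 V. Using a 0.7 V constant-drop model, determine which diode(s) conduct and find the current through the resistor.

Assume both conduct. Then node N would need to be at both 2.6−0.7 = 1.9 V and 7.8−0.7 = 7.1 V, which is impossible.
Assume only D2 conducts: V_N = 7.8 − 0.7 = 7.1 V, so I_R = 7.1/3.3 = 2.15 mA.
Check D1: its anode-to-cathode voltage is 2.6 − 7.1 = -4.5 V < 0.7 V, so it is off. The assumption is consistent.

Only D2 conducts; I_R ≈ 2.2 mA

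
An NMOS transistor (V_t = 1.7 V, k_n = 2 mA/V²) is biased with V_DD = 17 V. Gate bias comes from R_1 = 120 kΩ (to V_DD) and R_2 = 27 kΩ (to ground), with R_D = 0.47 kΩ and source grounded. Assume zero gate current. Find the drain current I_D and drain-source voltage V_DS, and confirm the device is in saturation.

V_G = V_DD·R_2/(R_1+R_2) = 17×27/147 = 3.12 V. With the source grounded, V_GS = V_G = 3.12 V.
Assume saturation: I_D = (k_n/2)(V_GS − V_t)² = (2/2)×(3.12 − 1.7)² = 1×1.42² = 2.02 mA.
V_DS = V_DD − I_D·R_D = 17 − 2.02×0.47 = 16 V.
Saturation requires V_DS ≥ V_GS − V_t = 1.42 V; 16 ≥ 1.42 ✓.

I_D ≈ 2 mA, V_DS ≈ 16 V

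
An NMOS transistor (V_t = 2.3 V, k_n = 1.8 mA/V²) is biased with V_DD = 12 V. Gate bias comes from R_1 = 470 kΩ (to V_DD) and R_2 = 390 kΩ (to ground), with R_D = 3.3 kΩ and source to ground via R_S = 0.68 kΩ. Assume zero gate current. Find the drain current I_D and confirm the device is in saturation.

V_G = V_DD·R_2/(R_1+R_2) = 12×390/860 = 5.44 V.
Assume saturation: I_D = (k_n/2)(V_GS − V_t)² with V_GS = V_G − I_D·R_S = 5.44 − 0.68·I_D.
Substituting gives 0.416·I_D² − 4.85·I_D + 8.88 = 0, with roots I_D = 2.28 or 9.36 mA.
The root I_D = 9.36 mA gives V_GS = -0.926 V ≤ V_t, so take I_D = 2.28 mA.
Then V_GS = 3.89 V and V_DS = V_DD − I_D(R_D+R_S) = 12 − 2.28×3.98 = 2.93 V.
Saturation requires V_DS ≥ V_GS − V_t = 1.59 V; 2.93 ≥ 1.59 ✓.

I_D ≈ 2.3 mA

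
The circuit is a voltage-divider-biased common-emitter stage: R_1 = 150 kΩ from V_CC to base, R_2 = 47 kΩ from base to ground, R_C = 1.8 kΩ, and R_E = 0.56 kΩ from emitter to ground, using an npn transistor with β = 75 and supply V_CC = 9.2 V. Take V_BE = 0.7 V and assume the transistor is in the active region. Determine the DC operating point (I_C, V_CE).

I_C ≈ 1.4 mA, V_CE ≈ 5.8 V

Thevenize the base divider: V_Th = V_CC·R_2/(R_1+R_2) = 9.2×47/197 = 2.19 V, R_Th = R_1‖R_2 = 35.8 kΩ.
Base-emitter loop: V_Th = I_B·R_Th + V_BE + (β+1)I_B·R_E, so I_B = (2.19 − 0.7) / (35.8 + 76×0.56) = 0.0191 mA.
I_C = β·I_B = 75×0.0191 = 1.43 mA, and I_E = (β+1)I_B = 1.45 mA.
V_CE = V_CC − I_C·R_C − I_E·R_E = 9.2 − 1.43×1.8 − 1.45×0.56 = 5.81 V.
V_CE = 5.81 V > 0.2 V confirms active-region operation.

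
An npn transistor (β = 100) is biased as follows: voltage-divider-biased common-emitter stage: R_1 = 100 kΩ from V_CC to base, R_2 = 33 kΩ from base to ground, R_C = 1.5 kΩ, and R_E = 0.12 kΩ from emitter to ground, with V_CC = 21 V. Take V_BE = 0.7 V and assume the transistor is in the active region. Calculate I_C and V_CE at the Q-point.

Thevenize the base divider: V_Th = V_CC·R_2/(R_1+R_2) = 21×33/133 = 5.21 V, R_Th = R_1‖R_2 = 24.8 kΩ.
Base-emitter loop: V_Th = I_B·R_Th + V_BE + (β+1)I_B·R_E, so I_B = (5.21 − 0.7) / (24.8 + 101×0.12) = 0.122 mA.
I_C = β·I_B = 100×0.122 = 12.2 mA, and I_E = (β+1)I_B = 12.3 mA.
V_CE = V_CC − I_C·R_C − I_E·R_E = 21 − 12.2×1.5 − 12.3×0.12 = 1.2 V.
V_CE = 1.2 V > 0.2 V confirms active-region operation.

I_C ≈ 12 mA, V_CE ≈ 1.2 V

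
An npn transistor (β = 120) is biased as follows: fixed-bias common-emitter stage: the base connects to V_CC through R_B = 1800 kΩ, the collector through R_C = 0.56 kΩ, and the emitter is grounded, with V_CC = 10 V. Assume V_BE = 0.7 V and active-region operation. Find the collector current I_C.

Base loop: V_CC = I_B·R_B + V_BE, so I_B = (10 − 0.7)/1800 kΩ = 0.00517 mA.
In the active region I_C = β·I_B = 120 × 0.00517 = 0.62 mA.
Collector loop: V_CE = V_CC − I_C·R_C = 10 − 0.62×0.56 = 9.65 V.
Since V_CE = 9.65 V > V_CE(sat) ≈ 0.2 V, the transistor is in the active region as assumed.

I_C ≈ 0.62 mA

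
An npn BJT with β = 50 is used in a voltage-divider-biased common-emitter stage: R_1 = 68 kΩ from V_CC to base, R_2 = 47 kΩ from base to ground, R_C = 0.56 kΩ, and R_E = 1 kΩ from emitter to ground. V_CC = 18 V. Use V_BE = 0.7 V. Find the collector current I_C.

Thevenize the base divider: V_Th = V_CC·R_2/(R_1+R_2) = 18×47/115 = 7.36 V, R_Th = R_1‖R_2 = 27.8 kΩ.
Base-emitter loop: V_Th = I_B·R_Th + V_BE + (β+1)I_B·R_E, so I_B = (7.36 − 0.7) / (27.8 + 51×1) = 0.0845 mA.
I_C = β·I_B = 50×0.0845 = 4.22 mA, and I_E = (β+1)I_B = 4.31 mA.
V_CE = V_CC − I_C·R_C − I_E·R_E = 18 − 4.22×0.56 − 4.31×1 = 11.3 V.
V_CE = 11.3 V > 0.2 V confirms active-region operation.

I_C ≈ 4.2 mA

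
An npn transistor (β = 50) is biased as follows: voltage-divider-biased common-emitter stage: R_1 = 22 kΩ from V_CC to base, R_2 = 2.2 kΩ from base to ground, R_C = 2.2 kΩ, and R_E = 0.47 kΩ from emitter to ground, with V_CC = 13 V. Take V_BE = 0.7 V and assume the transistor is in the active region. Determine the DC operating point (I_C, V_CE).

I_C ≈ 0.93 mA, V_CE ≈ 11 V

Thevenize the base divider: V_Th = V_CC·R_2/(R_1+R_2) = 13×2.2/24.2 = 1.18 V, R_Th = R_1‖R_2 = 2 kΩ.
Base-emitter loop: V_Th = I_B·R_Th + V_BE + (β+1)I_B·R_E, so I_B = (1.18 − 0.7) / (2 + 51×0.47) = 0.0186 mA.
I_C = β·I_B = 50×0.0186 = 0.928 mA, and I_E = (β+1)I_B = 0.946 mA.
V_CE = V_CC − I_C·R_C − I_E·R_E = 13 − 0.928×2.2 − 0.946×0.47 = 10.5 V.
V_CE = 10.5 V > 0.2 V confirms active-region operation.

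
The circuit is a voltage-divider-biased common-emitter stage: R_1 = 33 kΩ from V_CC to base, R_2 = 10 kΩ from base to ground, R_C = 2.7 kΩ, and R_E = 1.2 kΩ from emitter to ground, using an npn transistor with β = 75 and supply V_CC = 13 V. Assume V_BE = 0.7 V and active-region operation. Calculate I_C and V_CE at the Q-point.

Thevenize the base divider: V_Th = V_CC·R_2/(R_1+R_2) = 13×10/43 = 3.02 V, R_Th = R_1‖R_2 = 7.67 kΩ.
Base-emitter loop: V_Th = I_B·R_Th + V_BE + (β+1)I_B·R_E, so I_B = (3.02 − 0.7) / (7.67 + 76×1.2) = 0.0235 mA.
I_C = β·I_B = 75×0.0235 = 1.76 mA, and I_E = (β+1)I_B = 1.79 mA.
V_CE = V_CC − I_C·R_C − I_E·R_E = 13 − 1.76×2.7 − 1.79×1.2 = 6.1 V.
V_CE = 6.1 V > 0.2 V confirms active-region operation.

I_C ≈ 1.8 mA, V_CE ≈ 6.1 V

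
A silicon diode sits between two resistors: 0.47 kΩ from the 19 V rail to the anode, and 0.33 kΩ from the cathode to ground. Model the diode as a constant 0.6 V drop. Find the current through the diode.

I ≈ 23 mA

The two resistors are in series with the diode, so KVL gives 19 = I·0.47 + 0.6 + I·0.33.
I = (19 − 0.6) / (0.47 + 0.33) kΩ = 18.4 / 0.8 = 23 mA.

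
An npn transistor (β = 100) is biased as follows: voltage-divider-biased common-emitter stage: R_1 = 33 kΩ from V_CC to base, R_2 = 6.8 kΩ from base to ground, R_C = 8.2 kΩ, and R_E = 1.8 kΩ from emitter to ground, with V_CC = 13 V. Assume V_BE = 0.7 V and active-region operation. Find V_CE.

Thevenize the base divider: V_Th = V_CC·R_2/(R_1+R_2) = 13×6.8/39.8 = 2.22 V, R_Th = R_1‖R_2 = 5.64 kΩ.
Base-emitter loop: V_Th = I_B·R_Th + V_BE + (β+1)I_B·R_E, so I_B = (2.22 − 0.7) / (5.64 + 101×1.8) = 0.00812 mA.
I_C = β·I_B = 100×0.00812 = 0.812 mA, and I_E = (β+1)I_B = 0.82 mA.
V_CE = V_CC − I_C·R_C − I_E·R_E = 13 − 0.812×8.2 − 0.82×1.8 = 4.87 V.
V_CE = 4.87 V > 0.2 V confirms active-region operation.

V_CE ≈ 4.9 V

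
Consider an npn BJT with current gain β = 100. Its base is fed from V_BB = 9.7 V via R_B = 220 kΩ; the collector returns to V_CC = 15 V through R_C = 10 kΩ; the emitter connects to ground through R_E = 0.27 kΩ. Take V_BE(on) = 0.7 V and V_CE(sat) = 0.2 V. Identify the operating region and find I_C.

Assume active: I_B = (9.7 − 0.7)/(220 + 101×0.27) = 0.0364 mA, I_C = β·I_B = 3.64 mA.
Then V_CE = 15 − 3.64×10 − 3.68×0.27 = -22.4 V < 0.2 V — the active assumption fails.
Re-solve with V_CE = 0.2 V. KCL at the emitter: V_E/R_E = (V_BB−0.7−V_E)/R_B + (V_CC−0.2−V_E)/R_C, giving V_E = 0.399 V.
I_C = (V_CC − 0.2 − V_E)/R_C = (14.8 − 0.399)/10 = 1.44 mA.
Check: I_B = (9 − 0.399)/220 = 0.0391 mA, and β·I_B = 3.91 mA > I_C, confirming saturation.

saturation; I_C ≈ 1.4 mA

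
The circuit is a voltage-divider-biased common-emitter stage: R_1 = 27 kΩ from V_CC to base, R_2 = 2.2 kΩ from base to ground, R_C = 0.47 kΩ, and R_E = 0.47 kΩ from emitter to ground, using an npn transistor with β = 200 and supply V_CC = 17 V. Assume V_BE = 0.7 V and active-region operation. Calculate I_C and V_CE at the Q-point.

I_C ≈ 1.2 mA, V_CE ≈ 16 V

Thevenize the base divider: V_Th = V_CC·R_2/(R_1+R_2) = 17×2.2/29.2 = 1.28 V, R_Th = R_1‖R_2 = 2.03 kΩ.
Base-emitter loop: V_Th = I_B·R_Th + V_BE + (β+1)I_B·R_E, so I_B = (1.28 − 0.7) / (2.03 + 201×0.47) = 0.00602 mA.
I_C = β·I_B = 200×0.00602 = 1.2 mA, and I_E = (β+1)I_B = 1.21 mA.
V_CE = V_CC − I_C·R_C − I_E·R_E = 17 − 1.2×0.47 − 1.21×0.47 = 15.9 V.
V_CE = 15.9 V > 0.2 V confirms active-region operation.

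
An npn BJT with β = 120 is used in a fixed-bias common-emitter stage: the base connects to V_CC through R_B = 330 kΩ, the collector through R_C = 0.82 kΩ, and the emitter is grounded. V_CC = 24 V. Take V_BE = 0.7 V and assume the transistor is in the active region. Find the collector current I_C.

Base loop: V_CC = I_B·R_B + V_BE, so I_B = (24 − 0.7)/330 kΩ = 0.0706 mA.
In the active region I_C = β·I_B = 120 × 0.0706 = 8.47 mA.
Collector loop: V_CE = V_CC − I_C·R_C = 24 − 8.47×0.82 = 17.1 V.
Since V_CE = 17.1 V > V_CE(sat) ≈ 0.2 V, the transistor is in the active region as assumed.

I_C ≈ 8.5 mA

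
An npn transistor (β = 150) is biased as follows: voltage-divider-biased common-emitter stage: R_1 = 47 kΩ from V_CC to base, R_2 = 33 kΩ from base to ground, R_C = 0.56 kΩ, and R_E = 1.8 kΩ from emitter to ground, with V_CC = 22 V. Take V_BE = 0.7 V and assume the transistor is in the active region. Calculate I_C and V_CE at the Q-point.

I_C ≈ 4.3 mA, V_CE ≈ 12 V

Thevenize the base divider: V_Th = V_CC·R_2/(R_1+R_2) = 22×33/80 = 9.07 V, R_Th = R_1‖R_2 = 19.4 kΩ.
Base-emitter loop: V_Th = I_B·R_Th + V_BE + (β+1)I_B·R_E, so I_B = (9.07 − 0.7) / (19.4 + 151×1.8) = 0.0288 mA.
I_C = β·I_B = 150×0.0288 = 4.31 mA, and I_E = (β+1)I_B = 4.34 mA.
V_CE = V_CC − I_C·R_C − I_E·R_E = 22 − 4.31×0.56 − 4.34×1.8 = 11.8 V.
V_CE = 11.8 V > 0.2 V confirms active-region operation.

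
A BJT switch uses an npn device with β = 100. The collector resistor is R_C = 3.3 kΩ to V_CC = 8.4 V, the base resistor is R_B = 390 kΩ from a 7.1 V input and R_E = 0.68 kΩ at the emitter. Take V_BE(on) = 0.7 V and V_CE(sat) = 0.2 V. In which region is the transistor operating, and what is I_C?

Assume active. Base-emitter loop: I_B = (V_BB − V_BE)/(R_B + (β+1)R_E) = (7.1 − 0.7)/(390 + 101×0.68) = 0.014 mA.
I_C = β·I_B = 100×0.014 = 1.4 mA.
V_CE = V_CC − I_C·R_C − I_E·R_E = 8.4 − 1.4×3.3 − 1.41×0.68 = 2.84 V > V_CE(sat), so the active-region assumption holds.

active; I_C ≈ 1.4 mA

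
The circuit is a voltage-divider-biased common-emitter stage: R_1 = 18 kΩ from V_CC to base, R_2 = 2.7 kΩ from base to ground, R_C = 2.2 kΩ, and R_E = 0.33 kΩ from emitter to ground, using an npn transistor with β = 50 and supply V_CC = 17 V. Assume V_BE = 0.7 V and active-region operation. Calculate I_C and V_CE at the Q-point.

I_C ≈ 4 mA, V_CE ≈ 7 V

Thevenize the base divider: V_Th = V_CC·R_2/(R_1+R_2) = 17×2.7/20.7 = 2.22 V, R_Th = R_1‖R_2 = 2.35 kΩ.
Base-emitter loop: V_Th = I_B·R_Th + V_BE + (β+1)I_B·R_E, so I_B = (2.22 − 0.7) / (2.35 + 51×0.33) = 0.0791 mA.
I_C = β·I_B = 50×0.0791 = 3.96 mA, and I_E = (β+1)I_B = 4.04 mA.
V_CE = V_CC − I_C·R_C − I_E·R_E = 17 − 3.96×2.2 − 4.04×0.33 = 6.96 V.
V_CE = 6.96 V > 0.2 V confirms active-region operation.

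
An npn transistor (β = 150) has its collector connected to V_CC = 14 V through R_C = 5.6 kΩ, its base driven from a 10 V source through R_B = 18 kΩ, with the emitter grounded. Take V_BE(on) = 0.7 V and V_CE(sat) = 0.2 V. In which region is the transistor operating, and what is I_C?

Assume active: I_B = (10 − 0.7)/18 = 0.517 mA, giving I_C = β·I_B = 77.5 mA.
But then V_CE = 14 − 77.5×5.6 = -420 V < V_CE(sat) = 0.2 V — impossible in the active region.
So the transistor is saturated. With V_CE = 0.2 V, I_C = (V_CC − 0.2)/R_C = 13.8/5.6 = 2.46 mA.
Check: β·I_B = 77.5 mA > I_C = 2.46 mA, confirming saturation.

saturation; I_C ≈ 2.5 mA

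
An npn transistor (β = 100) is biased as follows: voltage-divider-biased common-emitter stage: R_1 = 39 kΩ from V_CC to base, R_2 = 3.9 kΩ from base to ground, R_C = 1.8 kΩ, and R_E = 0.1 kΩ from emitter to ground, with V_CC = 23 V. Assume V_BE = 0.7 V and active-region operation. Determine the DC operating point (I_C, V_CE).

Thevenize the base divider: V_Th = V_CC·R_2/(R_1+R_2) = 23×3.9/42.9 = 2.09 V, R_Th = R_1‖R_2 = 3.55 kΩ.
Base-emitter loop: V_Th = I_B·R_Th + V_BE + (β+1)I_B·R_E, so I_B = (2.09 − 0.7) / (3.55 + 101×0.1) = 0.102 mA.
I_C = β·I_B = 100×0.102 = 10.2 mA, and I_E = (β+1)I_B = 10.3 mA.
V_CE = V_CC − I_C·R_C − I_E·R_E = 23 − 10.2×1.8 − 10.3×0.1 = 3.62 V.
V_CE = 3.62 V > 0.2 V confirms active-region operation.

I_C ≈ 10 mA, V_CE ≈ 3.6 V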